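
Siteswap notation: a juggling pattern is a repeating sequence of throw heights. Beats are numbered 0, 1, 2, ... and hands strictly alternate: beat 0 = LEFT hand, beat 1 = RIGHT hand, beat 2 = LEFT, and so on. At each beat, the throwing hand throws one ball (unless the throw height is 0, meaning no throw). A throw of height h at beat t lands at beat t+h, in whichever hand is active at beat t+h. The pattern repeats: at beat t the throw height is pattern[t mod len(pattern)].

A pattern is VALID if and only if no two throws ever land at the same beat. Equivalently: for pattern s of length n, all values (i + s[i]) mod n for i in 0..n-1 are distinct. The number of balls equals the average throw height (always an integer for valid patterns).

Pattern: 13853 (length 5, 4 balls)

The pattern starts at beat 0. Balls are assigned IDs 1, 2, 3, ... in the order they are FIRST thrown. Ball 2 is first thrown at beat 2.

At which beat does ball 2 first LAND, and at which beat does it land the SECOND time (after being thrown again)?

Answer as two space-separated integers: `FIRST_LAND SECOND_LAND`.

Answer: 10 11

Derivation:
Beat 0 (L): throw ball1 h=1 -> lands@1:R; in-air after throw: [b1@1:R]
Beat 1 (R): throw ball1 h=3 -> lands@4:L; in-air after throw: [b1@4:L]
Beat 2 (L): throw ball2 h=8 -> lands@10:L; in-air after throw: [b1@4:L b2@10:L]
Beat 3 (R): throw ball3 h=5 -> lands@8:L; in-air after throw: [b1@4:L b3@8:L b2@10:L]
Beat 4 (L): throw ball1 h=3 -> lands@7:R; in-air after throw: [b1@7:R b3@8:L b2@10:L]
Beat 5 (R): throw ball4 h=1 -> lands@6:L; in-air after throw: [b4@6:L b1@7:R b3@8:L b2@10:L]
Beat 6 (L): throw ball4 h=3 -> lands@9:R; in-air after throw: [b1@7:R b3@8:L b4@9:R b2@10:L]
Beat 7 (R): throw ball1 h=8 -> lands@15:R; in-air after throw: [b3@8:L b4@9:R b2@10:L b1@15:R]
Beat 8 (L): throw ball3 h=5 -> lands@13:R; in-air after throw: [b4@9:R b2@10:L b3@13:R b1@15:R]
Beat 9 (R): throw ball4 h=3 -> lands@12:L; in-air after throw: [b2@10:L b4@12:L b3@13:R b1@15:R]
Beat 10 (L): throw ball2 h=1 -> lands@11:R; in-air after throw: [b2@11:R b4@12:L b3@13:R b1@15:R]
Beat 11 (R): throw ball2 h=3 -> lands@14:L; in-air after throw: [b4@12:L b3@13:R b2@14:L b1@15:R]
Ball 2: thrown@2 h=8 -> first land @10; rethrown@10 h=1 -> second land @11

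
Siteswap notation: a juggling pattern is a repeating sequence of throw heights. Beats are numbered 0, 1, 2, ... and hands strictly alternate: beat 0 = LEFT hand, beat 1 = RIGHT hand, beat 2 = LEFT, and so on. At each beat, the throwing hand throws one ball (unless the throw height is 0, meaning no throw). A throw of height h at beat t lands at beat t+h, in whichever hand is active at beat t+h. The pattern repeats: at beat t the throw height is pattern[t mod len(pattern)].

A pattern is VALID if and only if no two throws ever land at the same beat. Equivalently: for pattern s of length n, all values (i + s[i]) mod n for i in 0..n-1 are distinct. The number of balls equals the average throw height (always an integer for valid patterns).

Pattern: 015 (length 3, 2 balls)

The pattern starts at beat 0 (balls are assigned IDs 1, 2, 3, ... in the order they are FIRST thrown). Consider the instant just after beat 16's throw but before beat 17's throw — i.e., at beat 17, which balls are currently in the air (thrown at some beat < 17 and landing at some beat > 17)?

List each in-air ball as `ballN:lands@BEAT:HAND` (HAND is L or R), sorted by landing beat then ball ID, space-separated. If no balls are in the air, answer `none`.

Beat 1 (R): throw ball1 h=1 -> lands@2:L; in-air after throw: [b1@2:L]
Beat 2 (L): throw ball1 h=5 -> lands@7:R; in-air after throw: [b1@7:R]
Beat 4 (L): throw ball2 h=1 -> lands@5:R; in-air after throw: [b2@5:R b1@7:R]
Beat 5 (R): throw ball2 h=5 -> lands@10:L; in-air after throw: [b1@7:R b2@10:L]
Beat 7 (R): throw ball1 h=1 -> lands@8:L; in-air after throw: [b1@8:L b2@10:L]
Beat 8 (L): throw ball1 h=5 -> lands@13:R; in-air after throw: [b2@10:L b1@13:R]
Beat 10 (L): throw ball2 h=1 -> lands@11:R; in-air after throw: [b2@11:R b1@13:R]
Beat 11 (R): throw ball2 h=5 -> lands@16:L; in-air after throw: [b1@13:R b2@16:L]
Beat 13 (R): throw ball1 h=1 -> lands@14:L; in-air after throw: [b1@14:L b2@16:L]
Beat 14 (L): throw ball1 h=5 -> lands@19:R; in-air after throw: [b2@16:L b1@19:R]
Beat 16 (L): throw ball2 h=1 -> lands@17:R; in-air after throw: [b2@17:R b1@19:R]
Beat 17 (R): throw ball2 h=5 -> lands@22:L; in-air after throw: [b1@19:R b2@22:L]

Answer: ball1:lands@19:R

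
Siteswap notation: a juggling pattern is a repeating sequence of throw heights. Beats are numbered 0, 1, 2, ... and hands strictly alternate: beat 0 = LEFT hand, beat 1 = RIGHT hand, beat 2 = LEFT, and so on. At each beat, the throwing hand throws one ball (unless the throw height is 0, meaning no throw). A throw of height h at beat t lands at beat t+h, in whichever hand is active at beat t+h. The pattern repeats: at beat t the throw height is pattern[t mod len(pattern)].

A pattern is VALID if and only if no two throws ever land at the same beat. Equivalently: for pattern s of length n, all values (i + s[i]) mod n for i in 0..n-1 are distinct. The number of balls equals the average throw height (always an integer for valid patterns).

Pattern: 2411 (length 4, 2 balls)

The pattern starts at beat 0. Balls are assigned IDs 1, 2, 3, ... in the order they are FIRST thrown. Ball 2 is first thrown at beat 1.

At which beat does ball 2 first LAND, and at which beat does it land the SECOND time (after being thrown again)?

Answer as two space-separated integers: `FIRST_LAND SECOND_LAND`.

Answer: 5 9

Derivation:
Beat 0 (L): throw ball1 h=2 -> lands@2:L; in-air after throw: [b1@2:L]
Beat 1 (R): throw ball2 h=4 -> lands@5:R; in-air after throw: [b1@2:L b2@5:R]
Beat 2 (L): throw ball1 h=1 -> lands@3:R; in-air after throw: [b1@3:R b2@5:R]
Beat 3 (R): throw ball1 h=1 -> lands@4:L; in-air after throw: [b1@4:L b2@5:R]
Beat 4 (L): throw ball1 h=2 -> lands@6:L; in-air after throw: [b2@5:R b1@6:L]
Beat 5 (R): throw ball2 h=4 -> lands@9:R; in-air after throw: [b1@6:L b2@9:R]
Beat 6 (L): throw ball1 h=1 -> lands@7:R; in-air after throw: [b1@7:R b2@9:R]
Beat 7 (R): throw ball1 h=1 -> lands@8:L; in-air after throw: [b1@8:L b2@9:R]
Beat 8 (L): throw ball1 h=2 -> lands@10:L; in-air after throw: [b2@9:R b1@10:L]
Beat 9 (R): throw ball2 h=4 -> lands@13:R; in-air after throw: [b1@10:L b2@13:R]
Ball 2: thrown@1 h=4 -> first land @5; rethrown@5 h=4 -> second land @9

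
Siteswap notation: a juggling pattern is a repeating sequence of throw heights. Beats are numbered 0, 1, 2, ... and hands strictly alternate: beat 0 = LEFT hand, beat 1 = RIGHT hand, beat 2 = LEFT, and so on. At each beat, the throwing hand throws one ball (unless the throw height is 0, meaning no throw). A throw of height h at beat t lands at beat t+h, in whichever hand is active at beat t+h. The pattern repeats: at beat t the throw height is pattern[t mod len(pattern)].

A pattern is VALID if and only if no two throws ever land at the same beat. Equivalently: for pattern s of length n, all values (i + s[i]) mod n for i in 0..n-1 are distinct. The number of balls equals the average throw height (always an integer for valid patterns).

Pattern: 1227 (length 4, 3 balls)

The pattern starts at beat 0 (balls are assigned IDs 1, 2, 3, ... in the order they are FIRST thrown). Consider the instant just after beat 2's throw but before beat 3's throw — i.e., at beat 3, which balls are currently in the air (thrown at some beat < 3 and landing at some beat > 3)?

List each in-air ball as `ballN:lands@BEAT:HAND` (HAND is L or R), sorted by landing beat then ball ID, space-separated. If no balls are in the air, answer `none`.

Answer: ball2:lands@4:L

Derivation:
Beat 0 (L): throw ball1 h=1 -> lands@1:R; in-air after throw: [b1@1:R]
Beat 1 (R): throw ball1 h=2 -> lands@3:R; in-air after throw: [b1@3:R]
Beat 2 (L): throw ball2 h=2 -> lands@4:L; in-air after throw: [b1@3:R b2@4:L]
Beat 3 (R): throw ball1 h=7 -> lands@10:L; in-air after throw: [b2@4:L b1@10:L]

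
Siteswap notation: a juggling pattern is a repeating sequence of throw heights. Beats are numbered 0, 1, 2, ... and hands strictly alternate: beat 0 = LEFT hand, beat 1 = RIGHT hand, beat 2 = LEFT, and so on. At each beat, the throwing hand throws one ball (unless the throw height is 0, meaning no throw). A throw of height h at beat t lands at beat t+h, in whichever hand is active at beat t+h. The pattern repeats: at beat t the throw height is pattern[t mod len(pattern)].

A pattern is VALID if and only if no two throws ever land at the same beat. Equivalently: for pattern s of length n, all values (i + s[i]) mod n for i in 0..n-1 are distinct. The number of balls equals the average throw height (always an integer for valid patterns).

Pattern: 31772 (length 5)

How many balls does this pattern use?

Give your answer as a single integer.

Answer: 4

Derivation:
Pattern = [3, 1, 7, 7, 2], length n = 5
  position 0: throw height = 3, running sum = 3
  position 1: throw height = 1, running sum = 4
  position 2: throw height = 7, running sum = 11
  position 3: throw height = 7, running sum = 18
  position 4: throw height = 2, running sum = 20
Total sum = 20; balls = sum / n = 20 / 5 = 4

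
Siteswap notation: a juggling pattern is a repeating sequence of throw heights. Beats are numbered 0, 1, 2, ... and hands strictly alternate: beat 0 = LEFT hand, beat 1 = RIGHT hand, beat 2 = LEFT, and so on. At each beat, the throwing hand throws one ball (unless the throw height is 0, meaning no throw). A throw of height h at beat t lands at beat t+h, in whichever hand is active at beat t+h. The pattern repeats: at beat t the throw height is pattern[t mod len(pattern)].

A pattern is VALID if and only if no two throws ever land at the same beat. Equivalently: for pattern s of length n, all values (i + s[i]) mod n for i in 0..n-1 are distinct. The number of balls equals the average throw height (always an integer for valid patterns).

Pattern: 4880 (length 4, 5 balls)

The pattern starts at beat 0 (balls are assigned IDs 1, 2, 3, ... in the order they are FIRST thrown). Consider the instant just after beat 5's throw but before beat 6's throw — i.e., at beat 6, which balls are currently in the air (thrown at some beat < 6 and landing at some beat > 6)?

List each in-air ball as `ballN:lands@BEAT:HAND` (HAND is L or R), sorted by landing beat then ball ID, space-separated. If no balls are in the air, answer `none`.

Beat 0 (L): throw ball1 h=4 -> lands@4:L; in-air after throw: [b1@4:L]
Beat 1 (R): throw ball2 h=8 -> lands@9:R; in-air after throw: [b1@4:L b2@9:R]
Beat 2 (L): throw ball3 h=8 -> lands@10:L; in-air after throw: [b1@4:L b2@9:R b3@10:L]
Beat 4 (L): throw ball1 h=4 -> lands@8:L; in-air after throw: [b1@8:L b2@9:R b3@10:L]
Beat 5 (R): throw ball4 h=8 -> lands@13:R; in-air after throw: [b1@8:L b2@9:R b3@10:L b4@13:R]
Beat 6 (L): throw ball5 h=8 -> lands@14:L; in-air after throw: [b1@8:L b2@9:R b3@10:L b4@13:R b5@14:L]

Answer: ball1:lands@8:L ball2:lands@9:R ball3:lands@10:L ball4:lands@13:R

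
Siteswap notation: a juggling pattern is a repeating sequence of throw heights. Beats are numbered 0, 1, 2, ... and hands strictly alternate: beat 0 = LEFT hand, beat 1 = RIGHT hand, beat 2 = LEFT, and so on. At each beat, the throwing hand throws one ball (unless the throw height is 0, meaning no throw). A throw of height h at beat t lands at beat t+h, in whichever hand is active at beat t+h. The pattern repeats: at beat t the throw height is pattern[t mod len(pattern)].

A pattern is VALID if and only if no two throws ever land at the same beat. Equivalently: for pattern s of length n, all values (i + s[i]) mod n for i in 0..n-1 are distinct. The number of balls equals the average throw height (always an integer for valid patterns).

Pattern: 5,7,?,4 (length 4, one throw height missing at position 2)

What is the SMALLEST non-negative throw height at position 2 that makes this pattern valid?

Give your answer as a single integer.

i=0: (0 + 5) mod 4 = 1
i=1: (1 + 7) mod 4 = 0
i=2: s[i]=? (unknown)
i=3: (3 + 4) mod 4 = 3
Known residues: [0, 1, 3]; need a permutation of 0..3, so missing residue r = 2
Need (2 + s) mod 4 = 2; smallest s = (2 - 2) mod 4 = 0

Answer: 0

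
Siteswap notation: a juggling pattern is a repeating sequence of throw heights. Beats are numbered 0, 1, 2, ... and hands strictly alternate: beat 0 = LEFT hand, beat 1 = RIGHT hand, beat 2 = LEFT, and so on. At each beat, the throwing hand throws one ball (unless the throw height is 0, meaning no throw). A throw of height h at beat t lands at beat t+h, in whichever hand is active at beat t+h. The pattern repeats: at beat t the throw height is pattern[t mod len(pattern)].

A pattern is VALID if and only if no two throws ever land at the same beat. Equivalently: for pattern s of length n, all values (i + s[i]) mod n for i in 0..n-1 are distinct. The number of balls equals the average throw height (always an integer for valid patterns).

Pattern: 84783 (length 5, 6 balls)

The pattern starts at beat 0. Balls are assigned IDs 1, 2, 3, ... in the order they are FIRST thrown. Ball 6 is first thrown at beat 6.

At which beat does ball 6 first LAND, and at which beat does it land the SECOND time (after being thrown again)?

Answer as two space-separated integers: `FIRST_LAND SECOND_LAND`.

Answer: 10 18

Derivation:
Beat 0 (L): throw ball1 h=8 -> lands@8:L; in-air after throw: [b1@8:L]
Beat 1 (R): throw ball2 h=4 -> lands@5:R; in-air after throw: [b2@5:R b1@8:L]
Beat 2 (L): throw ball3 h=7 -> lands@9:R; in-air after throw: [b2@5:R b1@8:L b3@9:R]
Beat 3 (R): throw ball4 h=8 -> lands@11:R; in-air after throw: [b2@5:R b1@8:L b3@9:R b4@11:R]
Beat 4 (L): throw ball5 h=3 -> lands@7:R; in-air after throw: [b2@5:R b5@7:R b1@8:L b3@9:R b4@11:R]
Beat 5 (R): throw ball2 h=8 -> lands@13:R; in-air after throw: [b5@7:R b1@8:L b3@9:R b4@11:R b2@13:R]
Beat 6 (L): throw ball6 h=4 -> lands@10:L; in-air after throw: [b5@7:R b1@8:L b3@9:R b6@10:L b4@11:R b2@13:R]
Beat 7 (R): throw ball5 h=7 -> lands@14:L; in-air after throw: [b1@8:L b3@9:R b6@10:L b4@11:R b2@13:R b5@14:L]
Beat 8 (L): throw ball1 h=8 -> lands@16:L; in-air after throw: [b3@9:R b6@10:L b4@11:R b2@13:R b5@14:L b1@16:L]
Beat 9 (R): throw ball3 h=3 -> lands@12:L; in-air after throw: [b6@10:L b4@11:R b3@12:L b2@13:R b5@14:L b1@16:L]
Beat 10 (L): throw ball6 h=8 -> lands@18:L; in-air after throw: [b4@11:R b3@12:L b2@13:R b5@14:L b1@16:L b6@18:L]
Beat 11 (R): throw ball4 h=4 -> lands@15:R; in-air after throw: [b3@12:L b2@13:R b5@14:L b4@15:R b1@16:L b6@18:L]
Beat 12 (L): throw ball3 h=7 -> lands@19:R; in-air after throw: [b2@13:R b5@14:L b4@15:R b1@16:L b6@18:L b3@19:R]
Beat 13 (R): throw ball2 h=8 -> lands@21:R; in-air after throw: [b5@14:L b4@15:R b1@16:L b6@18:L b3@19:R b2@21:R]
Ball 6: thrown@6 h=4 -> first land @10; rethrown@10 h=8 -> second land @18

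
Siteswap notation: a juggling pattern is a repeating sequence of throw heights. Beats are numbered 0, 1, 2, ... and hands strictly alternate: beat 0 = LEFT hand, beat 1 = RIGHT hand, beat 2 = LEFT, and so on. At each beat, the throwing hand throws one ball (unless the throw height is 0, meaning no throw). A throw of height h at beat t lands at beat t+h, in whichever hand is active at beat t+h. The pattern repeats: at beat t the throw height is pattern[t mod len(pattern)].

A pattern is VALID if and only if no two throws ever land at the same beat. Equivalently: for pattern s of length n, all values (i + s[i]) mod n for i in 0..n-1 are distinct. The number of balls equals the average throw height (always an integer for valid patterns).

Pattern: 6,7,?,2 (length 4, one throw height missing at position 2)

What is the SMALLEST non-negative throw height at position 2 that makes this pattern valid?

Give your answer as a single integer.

i=0: (0 + 6) mod 4 = 2
i=1: (1 + 7) mod 4 = 0
i=2: s[i]=? (unknown)
i=3: (3 + 2) mod 4 = 1
Known residues: [0, 1, 2]; need a permutation of 0..3, so missing residue r = 3
Need (2 + s) mod 4 = 3; smallest s = (3 - 2) mod 4 = 1

Answer: 1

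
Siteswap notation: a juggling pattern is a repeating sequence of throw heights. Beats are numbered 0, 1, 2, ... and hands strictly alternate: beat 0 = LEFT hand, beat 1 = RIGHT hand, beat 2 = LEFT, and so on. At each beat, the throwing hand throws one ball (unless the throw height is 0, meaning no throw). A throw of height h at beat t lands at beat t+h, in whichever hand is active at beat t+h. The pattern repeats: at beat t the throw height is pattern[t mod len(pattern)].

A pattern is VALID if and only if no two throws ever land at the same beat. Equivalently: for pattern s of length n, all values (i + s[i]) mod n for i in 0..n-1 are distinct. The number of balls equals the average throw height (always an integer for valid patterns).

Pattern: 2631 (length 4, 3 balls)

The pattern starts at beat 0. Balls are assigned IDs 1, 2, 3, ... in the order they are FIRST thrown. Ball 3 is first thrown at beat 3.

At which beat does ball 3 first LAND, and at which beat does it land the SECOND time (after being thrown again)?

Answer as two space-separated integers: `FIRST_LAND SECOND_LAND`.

Answer: 4 6

Derivation:
Beat 0 (L): throw ball1 h=2 -> lands@2:L; in-air after throw: [b1@2:L]
Beat 1 (R): throw ball2 h=6 -> lands@7:R; in-air after throw: [b1@2:L b2@7:R]
Beat 2 (L): throw ball1 h=3 -> lands@5:R; in-air after throw: [b1@5:R b2@7:R]
Beat 3 (R): throw ball3 h=1 -> lands@4:L; in-air after throw: [b3@4:L b1@5:R b2@7:R]
Beat 4 (L): throw ball3 h=2 -> lands@6:L; in-air after throw: [b1@5:R b3@6:L b2@7:R]
Beat 5 (R): throw ball1 h=6 -> lands@11:R; in-air after throw: [b3@6:L b2@7:R b1@11:R]
Beat 6 (L): throw ball3 h=3 -> lands@9:R; in-air after throw: [b2@7:R b3@9:R b1@11:R]
Ball 3: thrown@3 h=1 -> first land @4; rethrown@4 h=2 -> second land @6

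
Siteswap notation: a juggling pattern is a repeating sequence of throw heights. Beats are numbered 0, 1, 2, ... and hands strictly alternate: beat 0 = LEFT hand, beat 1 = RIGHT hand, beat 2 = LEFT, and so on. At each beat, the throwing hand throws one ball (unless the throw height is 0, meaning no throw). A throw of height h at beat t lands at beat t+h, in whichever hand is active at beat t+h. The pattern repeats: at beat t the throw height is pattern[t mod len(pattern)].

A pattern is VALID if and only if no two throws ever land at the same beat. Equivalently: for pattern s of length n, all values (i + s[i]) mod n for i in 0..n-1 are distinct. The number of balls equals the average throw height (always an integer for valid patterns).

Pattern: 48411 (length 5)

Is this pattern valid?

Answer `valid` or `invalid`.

Answer: invalid

Derivation:
i=0: (i + s[i]) mod n = (0 + 4) mod 5 = 4
i=1: (i + s[i]) mod n = (1 + 8) mod 5 = 4
i=2: (i + s[i]) mod n = (2 + 4) mod 5 = 1
i=3: (i + s[i]) mod n = (3 + 1) mod 5 = 4
i=4: (i + s[i]) mod n = (4 + 1) mod 5 = 0
Residues: [4, 4, 1, 4, 0], distinct: False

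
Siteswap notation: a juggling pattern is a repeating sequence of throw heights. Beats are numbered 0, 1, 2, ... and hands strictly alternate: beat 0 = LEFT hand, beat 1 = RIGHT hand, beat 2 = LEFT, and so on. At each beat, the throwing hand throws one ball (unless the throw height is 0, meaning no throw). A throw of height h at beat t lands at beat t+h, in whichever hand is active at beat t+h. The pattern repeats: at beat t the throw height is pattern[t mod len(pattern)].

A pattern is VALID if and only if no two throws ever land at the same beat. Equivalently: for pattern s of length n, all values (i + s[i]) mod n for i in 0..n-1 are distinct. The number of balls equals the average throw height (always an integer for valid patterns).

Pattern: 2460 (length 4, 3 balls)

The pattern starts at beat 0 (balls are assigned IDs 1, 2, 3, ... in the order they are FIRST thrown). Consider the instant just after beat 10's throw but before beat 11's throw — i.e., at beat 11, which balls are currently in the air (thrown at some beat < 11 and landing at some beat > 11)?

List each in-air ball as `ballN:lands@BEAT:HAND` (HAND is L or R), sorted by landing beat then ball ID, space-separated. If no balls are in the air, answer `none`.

Beat 0 (L): throw ball1 h=2 -> lands@2:L; in-air after throw: [b1@2:L]
Beat 1 (R): throw ball2 h=4 -> lands@5:R; in-air after throw: [b1@2:L b2@5:R]
Beat 2 (L): throw ball1 h=6 -> lands@8:L; in-air after throw: [b2@5:R b1@8:L]
Beat 4 (L): throw ball3 h=2 -> lands@6:L; in-air after throw: [b2@5:R b3@6:L b1@8:L]
Beat 5 (R): throw ball2 h=4 -> lands@9:R; in-air after throw: [b3@6:L b1@8:L b2@9:R]
Beat 6 (L): throw ball3 h=6 -> lands@12:L; in-air after throw: [b1@8:L b2@9:R b3@12:L]
Beat 8 (L): throw ball1 h=2 -> lands@10:L; in-air after throw: [b2@9:R b1@10:L b3@12:L]
Beat 9 (R): throw ball2 h=4 -> lands@13:R; in-air after throw: [b1@10:L b3@12:L b2@13:R]
Beat 10 (L): throw ball1 h=6 -> lands@16:L; in-air after throw: [b3@12:L b2@13:R b1@16:L]

Answer: ball3:lands@12:L ball2:lands@13:R ball1:lands@16:L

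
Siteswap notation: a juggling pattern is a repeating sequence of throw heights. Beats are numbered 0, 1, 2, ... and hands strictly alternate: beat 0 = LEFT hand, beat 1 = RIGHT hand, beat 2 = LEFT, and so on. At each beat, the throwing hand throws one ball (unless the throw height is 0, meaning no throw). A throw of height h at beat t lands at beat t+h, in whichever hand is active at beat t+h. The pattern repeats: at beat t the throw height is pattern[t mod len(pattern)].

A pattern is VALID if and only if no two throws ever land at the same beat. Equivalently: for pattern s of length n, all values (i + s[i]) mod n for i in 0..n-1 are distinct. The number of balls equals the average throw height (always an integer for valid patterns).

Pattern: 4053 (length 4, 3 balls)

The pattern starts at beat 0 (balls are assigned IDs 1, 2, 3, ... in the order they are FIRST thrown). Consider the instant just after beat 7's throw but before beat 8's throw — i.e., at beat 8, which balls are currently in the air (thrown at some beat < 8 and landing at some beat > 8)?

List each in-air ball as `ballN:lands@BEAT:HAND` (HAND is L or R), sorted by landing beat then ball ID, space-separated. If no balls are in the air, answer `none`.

Beat 0 (L): throw ball1 h=4 -> lands@4:L; in-air after throw: [b1@4:L]
Beat 2 (L): throw ball2 h=5 -> lands@7:R; in-air after throw: [b1@4:L b2@7:R]
Beat 3 (R): throw ball3 h=3 -> lands@6:L; in-air after throw: [b1@4:L b3@6:L b2@7:R]
Beat 4 (L): throw ball1 h=4 -> lands@8:L; in-air after throw: [b3@6:L b2@7:R b1@8:L]
Beat 6 (L): throw ball3 h=5 -> lands@11:R; in-air after throw: [b2@7:R b1@8:L b3@11:R]
Beat 7 (R): throw ball2 h=3 -> lands@10:L; in-air after throw: [b1@8:L b2@10:L b3@11:R]
Beat 8 (L): throw ball1 h=4 -> lands@12:L; in-air after throw: [b2@10:L b3@11:R b1@12:L]

Answer: ball2:lands@10:L ball3:lands@11:R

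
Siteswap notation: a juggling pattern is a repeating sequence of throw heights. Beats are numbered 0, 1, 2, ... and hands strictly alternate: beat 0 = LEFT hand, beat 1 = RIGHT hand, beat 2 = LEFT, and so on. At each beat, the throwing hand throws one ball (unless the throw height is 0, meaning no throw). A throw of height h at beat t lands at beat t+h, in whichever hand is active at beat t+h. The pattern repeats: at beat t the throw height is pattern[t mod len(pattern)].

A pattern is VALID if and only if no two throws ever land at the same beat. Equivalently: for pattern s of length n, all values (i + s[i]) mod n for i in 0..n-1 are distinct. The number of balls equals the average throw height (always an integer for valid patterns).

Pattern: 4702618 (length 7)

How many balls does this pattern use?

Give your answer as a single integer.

Answer: 4

Derivation:
Pattern = [4, 7, 0, 2, 6, 1, 8], length n = 7
  position 0: throw height = 4, running sum = 4
  position 1: throw height = 7, running sum = 11
  position 2: throw height = 0, running sum = 11
  position 3: throw height = 2, running sum = 13
  position 4: throw height = 6, running sum = 19
  position 5: throw height = 1, running sum = 20
  position 6: throw height = 8, running sum = 28
Total sum = 28; balls = sum / n = 28 / 7 = 4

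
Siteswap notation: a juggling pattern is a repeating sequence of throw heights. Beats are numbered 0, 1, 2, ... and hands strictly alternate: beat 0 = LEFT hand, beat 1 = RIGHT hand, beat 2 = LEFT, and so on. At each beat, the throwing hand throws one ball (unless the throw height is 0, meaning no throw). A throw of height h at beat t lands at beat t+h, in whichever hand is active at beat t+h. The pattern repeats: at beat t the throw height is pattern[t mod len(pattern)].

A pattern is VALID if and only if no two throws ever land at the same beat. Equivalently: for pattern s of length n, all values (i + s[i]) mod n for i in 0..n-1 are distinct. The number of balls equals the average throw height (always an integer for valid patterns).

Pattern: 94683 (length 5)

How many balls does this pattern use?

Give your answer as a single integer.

Answer: 6

Derivation:
Pattern = [9, 4, 6, 8, 3], length n = 5
  position 0: throw height = 9, running sum = 9
  position 1: throw height = 4, running sum = 13
  position 2: throw height = 6, running sum = 19
  position 3: throw height = 8, running sum = 27
  position 4: throw height = 3, running sum = 30
Total sum = 30; balls = sum / n = 30 / 5 = 6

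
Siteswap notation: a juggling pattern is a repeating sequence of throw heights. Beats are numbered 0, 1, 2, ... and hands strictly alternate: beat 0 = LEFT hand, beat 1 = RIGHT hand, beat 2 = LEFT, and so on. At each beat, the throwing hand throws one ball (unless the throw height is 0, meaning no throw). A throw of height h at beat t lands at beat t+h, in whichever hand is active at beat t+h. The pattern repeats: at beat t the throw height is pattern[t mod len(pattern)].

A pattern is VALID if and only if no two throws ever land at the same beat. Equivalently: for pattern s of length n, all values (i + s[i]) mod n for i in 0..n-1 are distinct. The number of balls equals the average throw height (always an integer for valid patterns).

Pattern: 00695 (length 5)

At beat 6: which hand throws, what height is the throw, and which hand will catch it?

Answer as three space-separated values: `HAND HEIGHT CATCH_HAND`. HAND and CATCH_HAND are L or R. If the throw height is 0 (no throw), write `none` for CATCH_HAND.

Answer: L 0 none

Derivation:
Beat 6: 6 mod 2 = 0, so hand = L
Throw height = pattern[6 mod 5] = pattern[1] = 0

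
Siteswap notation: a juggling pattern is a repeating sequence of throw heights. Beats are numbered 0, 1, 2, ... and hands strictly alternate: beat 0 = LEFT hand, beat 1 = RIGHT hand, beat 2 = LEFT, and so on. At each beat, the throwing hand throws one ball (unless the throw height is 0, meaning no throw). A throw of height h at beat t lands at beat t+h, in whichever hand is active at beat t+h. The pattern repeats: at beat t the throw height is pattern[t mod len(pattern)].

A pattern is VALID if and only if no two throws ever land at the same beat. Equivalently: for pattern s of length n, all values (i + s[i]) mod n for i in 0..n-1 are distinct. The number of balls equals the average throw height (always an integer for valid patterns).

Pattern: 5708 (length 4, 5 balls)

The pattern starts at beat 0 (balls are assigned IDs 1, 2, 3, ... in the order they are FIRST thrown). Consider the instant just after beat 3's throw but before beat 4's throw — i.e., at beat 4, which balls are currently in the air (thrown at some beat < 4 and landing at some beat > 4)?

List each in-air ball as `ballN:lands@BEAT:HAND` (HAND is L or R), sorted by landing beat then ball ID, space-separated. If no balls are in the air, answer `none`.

Answer: ball1:lands@5:R ball2:lands@8:L ball3:lands@11:R

Derivation:
Beat 0 (L): throw ball1 h=5 -> lands@5:R; in-air after throw: [b1@5:R]
Beat 1 (R): throw ball2 h=7 -> lands@8:L; in-air after throw: [b1@5:R b2@8:L]
Beat 3 (R): throw ball3 h=8 -> lands@11:R; in-air after throw: [b1@5:R b2@8:L b3@11:R]
Beat 4 (L): throw ball4 h=5 -> lands@9:R; in-air after throw: [b1@5:R b2@8:L b4@9:R b3@11:R]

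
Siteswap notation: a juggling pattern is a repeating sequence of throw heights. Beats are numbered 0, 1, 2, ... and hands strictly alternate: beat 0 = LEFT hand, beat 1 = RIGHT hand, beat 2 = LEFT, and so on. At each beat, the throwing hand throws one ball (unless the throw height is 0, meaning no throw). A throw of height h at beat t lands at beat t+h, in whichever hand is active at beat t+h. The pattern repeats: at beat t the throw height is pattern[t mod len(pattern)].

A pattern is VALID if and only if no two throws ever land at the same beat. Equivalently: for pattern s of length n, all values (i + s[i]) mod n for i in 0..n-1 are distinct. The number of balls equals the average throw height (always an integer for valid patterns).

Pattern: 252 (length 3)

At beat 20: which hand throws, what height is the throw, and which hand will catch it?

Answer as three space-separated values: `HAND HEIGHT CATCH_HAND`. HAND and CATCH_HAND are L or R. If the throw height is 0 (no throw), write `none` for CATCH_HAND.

Answer: L 2 L

Derivation:
Beat 20: 20 mod 2 = 0, so hand = L
Throw height = pattern[20 mod 3] = pattern[2] = 2
Lands at beat 20+2=22, 22 mod 2 = 0, so catch hand = L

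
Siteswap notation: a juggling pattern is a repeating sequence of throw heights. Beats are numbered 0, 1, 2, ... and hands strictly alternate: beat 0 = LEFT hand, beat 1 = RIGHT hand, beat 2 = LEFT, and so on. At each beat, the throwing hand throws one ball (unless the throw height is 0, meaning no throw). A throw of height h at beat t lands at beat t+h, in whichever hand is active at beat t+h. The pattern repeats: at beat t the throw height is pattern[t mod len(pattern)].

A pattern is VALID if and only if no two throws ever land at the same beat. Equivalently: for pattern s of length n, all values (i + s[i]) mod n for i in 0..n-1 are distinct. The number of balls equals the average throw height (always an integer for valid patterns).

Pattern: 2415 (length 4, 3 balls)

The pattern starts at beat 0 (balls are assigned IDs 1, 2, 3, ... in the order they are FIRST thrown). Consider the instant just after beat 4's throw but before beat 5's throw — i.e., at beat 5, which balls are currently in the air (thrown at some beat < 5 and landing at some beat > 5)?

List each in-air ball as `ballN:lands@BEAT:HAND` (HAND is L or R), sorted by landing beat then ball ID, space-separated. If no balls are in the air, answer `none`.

Beat 0 (L): throw ball1 h=2 -> lands@2:L; in-air after throw: [b1@2:L]
Beat 1 (R): throw ball2 h=4 -> lands@5:R; in-air after throw: [b1@2:L b2@5:R]
Beat 2 (L): throw ball1 h=1 -> lands@3:R; in-air after throw: [b1@3:R b2@5:R]
Beat 3 (R): throw ball1 h=5 -> lands@8:L; in-air after throw: [b2@5:R b1@8:L]
Beat 4 (L): throw ball3 h=2 -> lands@6:L; in-air after throw: [b2@5:R b3@6:L b1@8:L]
Beat 5 (R): throw ball2 h=4 -> lands@9:R; in-air after throw: [b3@6:L b1@8:L b2@9:R]

Answer: ball3:lands@6:L ball1:lands@8:L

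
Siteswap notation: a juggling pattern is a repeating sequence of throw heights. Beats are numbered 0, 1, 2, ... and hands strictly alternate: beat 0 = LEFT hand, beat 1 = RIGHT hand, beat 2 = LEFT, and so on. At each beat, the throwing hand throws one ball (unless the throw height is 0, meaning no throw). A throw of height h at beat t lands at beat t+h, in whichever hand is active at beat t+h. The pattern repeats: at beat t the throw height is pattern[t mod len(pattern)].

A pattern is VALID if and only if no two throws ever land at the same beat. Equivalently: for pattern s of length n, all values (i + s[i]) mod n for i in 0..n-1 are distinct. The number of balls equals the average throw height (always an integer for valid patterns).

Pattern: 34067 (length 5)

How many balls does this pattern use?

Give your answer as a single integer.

Pattern = [3, 4, 0, 6, 7], length n = 5
  position 0: throw height = 3, running sum = 3
  position 1: throw height = 4, running sum = 7
  position 2: throw height = 0, running sum = 7
  position 3: throw height = 6, running sum = 13
  position 4: throw height = 7, running sum = 20
Total sum = 20; balls = sum / n = 20 / 5 = 4

Answer: 4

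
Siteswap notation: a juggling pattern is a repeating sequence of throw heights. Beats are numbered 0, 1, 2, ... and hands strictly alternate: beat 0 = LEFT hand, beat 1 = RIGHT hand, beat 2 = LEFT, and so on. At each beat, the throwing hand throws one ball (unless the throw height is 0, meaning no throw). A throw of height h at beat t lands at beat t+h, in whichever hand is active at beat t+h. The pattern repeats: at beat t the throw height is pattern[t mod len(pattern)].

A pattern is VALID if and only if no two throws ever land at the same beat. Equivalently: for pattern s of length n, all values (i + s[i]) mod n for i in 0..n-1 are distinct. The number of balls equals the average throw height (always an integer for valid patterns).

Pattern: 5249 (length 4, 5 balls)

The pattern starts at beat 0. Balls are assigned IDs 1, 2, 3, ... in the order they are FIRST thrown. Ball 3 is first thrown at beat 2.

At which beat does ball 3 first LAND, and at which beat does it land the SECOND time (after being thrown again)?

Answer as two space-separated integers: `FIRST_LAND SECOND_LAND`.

Answer: 6 10

Derivation:
Beat 0 (L): throw ball1 h=5 -> lands@5:R; in-air after throw: [b1@5:R]
Beat 1 (R): throw ball2 h=2 -> lands@3:R; in-air after throw: [b2@3:R b1@5:R]
Beat 2 (L): throw ball3 h=4 -> lands@6:L; in-air after throw: [b2@3:R b1@5:R b3@6:L]
Beat 3 (R): throw ball2 h=9 -> lands@12:L; in-air after throw: [b1@5:R b3@6:L b2@12:L]
Beat 4 (L): throw ball4 h=5 -> lands@9:R; in-air after throw: [b1@5:R b3@6:L b4@9:R b2@12:L]
Beat 5 (R): throw ball1 h=2 -> lands@7:R; in-air after throw: [b3@6:L b1@7:R b4@9:R b2@12:L]
Beat 6 (L): throw ball3 h=4 -> lands@10:L; in-air after throw: [b1@7:R b4@9:R b3@10:L b2@12:L]
Beat 7 (R): throw ball1 h=9 -> lands@16:L; in-air after throw: [b4@9:R b3@10:L b2@12:L b1@16:L]
Beat 8 (L): throw ball5 h=5 -> lands@13:R; in-air after throw: [b4@9:R b3@10:L b2@12:L b5@13:R b1@16:L]
Beat 9 (R): throw ball4 h=2 -> lands@11:R; in-air after throw: [b3@10:L b4@11:R b2@12:L b5@13:R b1@16:L]
Beat 10 (L): throw ball3 h=4 -> lands@14:L; in-air after throw: [b4@11:R b2@12:L b5@13:R b3@14:L b1@16:L]
Ball 3: thrown@2 h=4 -> first land @6; rethrown@6 h=4 -> second land @10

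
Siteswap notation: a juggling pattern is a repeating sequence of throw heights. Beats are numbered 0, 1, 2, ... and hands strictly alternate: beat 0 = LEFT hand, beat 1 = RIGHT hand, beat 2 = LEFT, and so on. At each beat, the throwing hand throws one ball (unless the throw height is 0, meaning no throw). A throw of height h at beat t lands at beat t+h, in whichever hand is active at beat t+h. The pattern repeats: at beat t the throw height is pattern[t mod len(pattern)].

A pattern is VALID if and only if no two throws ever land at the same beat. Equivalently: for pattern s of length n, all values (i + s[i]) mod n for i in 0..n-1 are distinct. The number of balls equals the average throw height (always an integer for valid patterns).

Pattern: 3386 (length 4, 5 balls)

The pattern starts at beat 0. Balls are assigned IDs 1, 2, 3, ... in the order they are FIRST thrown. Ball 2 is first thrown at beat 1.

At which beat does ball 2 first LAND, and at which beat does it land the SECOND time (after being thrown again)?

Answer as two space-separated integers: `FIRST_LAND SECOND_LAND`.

Answer: 4 7

Derivation:
Beat 0 (L): throw ball1 h=3 -> lands@3:R; in-air after throw: [b1@3:R]
Beat 1 (R): throw ball2 h=3 -> lands@4:L; in-air after throw: [b1@3:R b2@4:L]
Beat 2 (L): throw ball3 h=8 -> lands@10:L; in-air after throw: [b1@3:R b2@4:L b3@10:L]
Beat 3 (R): throw ball1 h=6 -> lands@9:R; in-air after throw: [b2@4:L b1@9:R b3@10:L]
Beat 4 (L): throw ball2 h=3 -> lands@7:R; in-air after throw: [b2@7:R b1@9:R b3@10:L]
Beat 5 (R): throw ball4 h=3 -> lands@8:L; in-air after throw: [b2@7:R b4@8:L b1@9:R b3@10:L]
Beat 6 (L): throw ball5 h=8 -> lands@14:L; in-air after throw: [b2@7:R b4@8:L b1@9:R b3@10:L b5@14:L]
Beat 7 (R): throw ball2 h=6 -> lands@13:R; in-air after throw: [b4@8:L b1@9:R b3@10:L b2@13:R b5@14:L]
Ball 2: thrown@1 h=3 -> first land @4; rethrown@4 h=3 -> second land @7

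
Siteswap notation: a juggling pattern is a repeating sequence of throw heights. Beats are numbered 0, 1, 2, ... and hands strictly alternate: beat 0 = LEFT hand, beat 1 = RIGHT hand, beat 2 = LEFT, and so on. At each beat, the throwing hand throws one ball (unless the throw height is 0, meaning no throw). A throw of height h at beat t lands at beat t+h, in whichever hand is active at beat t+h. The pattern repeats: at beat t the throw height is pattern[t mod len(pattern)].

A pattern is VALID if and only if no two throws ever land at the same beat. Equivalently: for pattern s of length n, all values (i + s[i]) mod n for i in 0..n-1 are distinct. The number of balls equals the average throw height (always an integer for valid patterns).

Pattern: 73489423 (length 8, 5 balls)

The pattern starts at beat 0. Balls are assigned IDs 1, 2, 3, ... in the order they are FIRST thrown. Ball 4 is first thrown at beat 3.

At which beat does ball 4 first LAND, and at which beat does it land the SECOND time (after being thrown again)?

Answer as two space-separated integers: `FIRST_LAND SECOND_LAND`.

Beat 0 (L): throw ball1 h=7 -> lands@7:R; in-air after throw: [b1@7:R]
Beat 1 (R): throw ball2 h=3 -> lands@4:L; in-air after throw: [b2@4:L b1@7:R]
Beat 2 (L): throw ball3 h=4 -> lands@6:L; in-air after throw: [b2@4:L b3@6:L b1@7:R]
Beat 3 (R): throw ball4 h=8 -> lands@11:R; in-air after throw: [b2@4:L b3@6:L b1@7:R b4@11:R]
Beat 4 (L): throw ball2 h=9 -> lands@13:R; in-air after throw: [b3@6:L b1@7:R b4@11:R b2@13:R]
Beat 5 (R): throw ball5 h=4 -> lands@9:R; in-air after throw: [b3@6:L b1@7:R b5@9:R b4@11:R b2@13:R]
Beat 6 (L): throw ball3 h=2 -> lands@8:L; in-air after throw: [b1@7:R b3@8:L b5@9:R b4@11:R b2@13:R]
Beat 7 (R): throw ball1 h=3 -> lands@10:L; in-air after throw: [b3@8:L b5@9:R b1@10:L b4@11:R b2@13:R]
Beat 8 (L): throw ball3 h=7 -> lands@15:R; in-air after throw: [b5@9:R b1@10:L b4@11:R b2@13:R b3@15:R]
Beat 9 (R): throw ball5 h=3 -> lands@12:L; in-air after throw: [b1@10:L b4@11:R b5@12:L b2@13:R b3@15:R]
Beat 10 (L): throw ball1 h=4 -> lands@14:L; in-air after throw: [b4@11:R b5@12:L b2@13:R b1@14:L b3@15:R]
Beat 11 (R): throw ball4 h=8 -> lands@19:R; in-air after throw: [b5@12:L b2@13:R b1@14:L b3@15:R b4@19:R]
Beat 12 (L): throw ball5 h=9 -> lands@21:R; in-air after throw: [b2@13:R b1@14:L b3@15:R b4@19:R b5@21:R]
Beat 13 (R): throw ball2 h=4 -> lands@17:R; in-air after throw: [b1@14:L b3@15:R b2@17:R b4@19:R b5@21:R]
Beat 14 (L): throw ball1 h=2 -> lands@16:L; in-air after throw: [b3@15:R b1@16:L b2@17:R b4@19:R b5@21:R]
Beat 15 (R): throw ball3 h=3 -> lands@18:L; in-air after throw: [b1@16:L b2@17:R b3@18:L b4@19:R b5@21:R]
Beat 16 (L): throw ball1 h=7 -> lands@23:R; in-air after throw: [b2@17:R b3@18:L b4@19:R b5@21:R b1@23:R]
Beat 17 (R): throw ball2 h=3 -> lands@20:L; in-air after throw: [b3@18:L b4@19:R b2@20:L b5@21:R b1@23:R]
Ball 4: thrown@3 h=8 -> first land @11; rethrown@11 h=8 -> second land @19

Answer: 11 19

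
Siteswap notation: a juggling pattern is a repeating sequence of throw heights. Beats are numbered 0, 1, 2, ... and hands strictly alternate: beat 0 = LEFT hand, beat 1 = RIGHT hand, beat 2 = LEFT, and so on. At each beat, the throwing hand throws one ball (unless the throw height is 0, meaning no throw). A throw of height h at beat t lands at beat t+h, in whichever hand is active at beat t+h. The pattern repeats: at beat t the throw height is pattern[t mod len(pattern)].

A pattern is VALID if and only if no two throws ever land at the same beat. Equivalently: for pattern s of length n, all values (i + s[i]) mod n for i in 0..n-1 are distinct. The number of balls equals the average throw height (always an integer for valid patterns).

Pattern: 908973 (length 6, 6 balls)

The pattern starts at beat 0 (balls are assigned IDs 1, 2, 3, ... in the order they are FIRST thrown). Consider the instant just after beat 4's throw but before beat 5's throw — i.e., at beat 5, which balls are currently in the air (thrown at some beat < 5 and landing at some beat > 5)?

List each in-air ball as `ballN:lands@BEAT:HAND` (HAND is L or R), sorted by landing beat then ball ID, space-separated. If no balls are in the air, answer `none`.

Beat 0 (L): throw ball1 h=9 -> lands@9:R; in-air after throw: [b1@9:R]
Beat 2 (L): throw ball2 h=8 -> lands@10:L; in-air after throw: [b1@9:R b2@10:L]
Beat 3 (R): throw ball3 h=9 -> lands@12:L; in-air after throw: [b1@9:R b2@10:L b3@12:L]
Beat 4 (L): throw ball4 h=7 -> lands@11:R; in-air after throw: [b1@9:R b2@10:L b4@11:R b3@12:L]
Beat 5 (R): throw ball5 h=3 -> lands@8:L; in-air after throw: [b5@8:L b1@9:R b2@10:L b4@11:R b3@12:L]

Answer: ball1:lands@9:R ball2:lands@10:L ball4:lands@11:R ball3:lands@12:L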